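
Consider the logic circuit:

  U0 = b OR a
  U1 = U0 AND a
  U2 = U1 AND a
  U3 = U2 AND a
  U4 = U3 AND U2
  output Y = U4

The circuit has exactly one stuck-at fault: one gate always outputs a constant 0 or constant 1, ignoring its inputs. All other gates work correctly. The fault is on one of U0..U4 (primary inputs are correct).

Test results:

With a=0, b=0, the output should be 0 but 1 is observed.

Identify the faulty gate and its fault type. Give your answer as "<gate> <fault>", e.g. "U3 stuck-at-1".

Fault-free values for test 1 (a=0, b=0): U0=0, U1=0, U2=0, U3=0, U4=0, giving Y=0. Observed 1.
Test 1: faults giving observed 1 are {U4 stuck-at-1}.
Only U4 stuck-at-1 is consistent with every test.

U4 stuck-at-1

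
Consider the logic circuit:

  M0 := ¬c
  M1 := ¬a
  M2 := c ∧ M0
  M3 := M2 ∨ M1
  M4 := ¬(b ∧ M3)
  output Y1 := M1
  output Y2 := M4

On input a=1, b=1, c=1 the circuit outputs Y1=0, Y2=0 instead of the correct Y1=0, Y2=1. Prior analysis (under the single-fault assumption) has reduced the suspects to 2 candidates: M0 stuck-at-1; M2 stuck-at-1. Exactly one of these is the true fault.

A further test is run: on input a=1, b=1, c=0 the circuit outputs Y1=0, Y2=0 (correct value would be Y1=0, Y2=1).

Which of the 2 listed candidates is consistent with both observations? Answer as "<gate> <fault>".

M2 stuck-at-1

Evaluate each candidate on input a=1, b=1, c=0:
  M0 stuck-at-1: M0=1 [stuck-at-1], M1=0, M2=0, M3=0, M4=1 → Y1=0, Y2=1 — eliminated
  M2 stuck-at-1: M0=1, M1=0, M2=1 [stuck-at-1], M3=1, M4=0 → Y1=0, Y2=0 — matches
Only M2 stuck-at-1 reproduces the observed Y1=0, Y2=0.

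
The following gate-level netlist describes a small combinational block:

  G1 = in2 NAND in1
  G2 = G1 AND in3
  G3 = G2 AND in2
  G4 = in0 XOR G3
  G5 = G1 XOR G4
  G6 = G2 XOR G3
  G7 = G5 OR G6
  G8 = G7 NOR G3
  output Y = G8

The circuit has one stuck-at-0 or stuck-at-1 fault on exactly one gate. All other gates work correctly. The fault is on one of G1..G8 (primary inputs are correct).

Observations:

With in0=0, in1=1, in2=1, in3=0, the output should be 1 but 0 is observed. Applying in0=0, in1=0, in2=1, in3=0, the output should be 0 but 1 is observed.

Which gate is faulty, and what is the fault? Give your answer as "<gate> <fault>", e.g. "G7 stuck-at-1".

Fault-free values for test 1 (in0=0, in1=1, in2=1, in3=0): G1=0, G2=0, G3=0, G4=0, G5=0, G6=0, G7=0, G8=1, giving Y=1. Observed 0.
Test 1: faults giving observed 0 are {G1 stuck-at-1, G2 stuck-at-1, G3 stuck-at-1, G4 stuck-at-1, G5 stuck-at-1, G6 stuck-at-1, G7 stuck-at-1, G8 stuck-at-0}.
Test 2 (in0=0, in1=0, in2=1, in3=0): fault-free G1=1, G2=0, G3=0, G4=0, G5=1, G6=0, G7=1, G8=0 → 0; observed 1. Eliminates G1 stuck-at-1, G2 stuck-at-1, G3 stuck-at-1, G5 stuck-at-1, G6 stuck-at-1, G7 stuck-at-1, G8 stuck-at-0.
Only G4 stuck-at-1 is consistent with every test.

G4 stuck-at-1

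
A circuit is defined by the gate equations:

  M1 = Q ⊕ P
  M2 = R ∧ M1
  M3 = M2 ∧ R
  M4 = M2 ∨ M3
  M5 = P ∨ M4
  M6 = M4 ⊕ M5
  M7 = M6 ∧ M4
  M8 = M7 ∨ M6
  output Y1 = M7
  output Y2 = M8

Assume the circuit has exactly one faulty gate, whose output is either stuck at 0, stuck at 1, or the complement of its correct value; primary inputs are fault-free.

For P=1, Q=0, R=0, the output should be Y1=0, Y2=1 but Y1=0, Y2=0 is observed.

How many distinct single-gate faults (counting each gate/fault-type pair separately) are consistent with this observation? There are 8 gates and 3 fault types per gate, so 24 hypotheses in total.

12

Fault-free: M1=1, M2=0, M3=0, M4=0, M5=1, M6=1, M7=0, M8=1 → Y1=0, Y2=1. Observed Y1=0, Y2=0.
  M1: none of the 3 fault types match ✗
  M2: stuck-at-1, inverted output ✓; others ✗
  M3: stuck-at-1, inverted output ✓; others ✗
  M4: stuck-at-1, inverted output ✓; others ✗
  M5: stuck-at-0, inverted output ✓; others ✗
  M6: stuck-at-0, inverted output ✓; others ✗
  M7: none of the 3 fault types match ✗
  M8: stuck-at-0, inverted output ✓; others ✗
Consistent faults: {M2 stuck-at-1, M2 inverted output, M3 stuck-at-1, M3 inverted output, M4 stuck-at-1, M4 inverted output, M5 stuck-at-0, M5 inverted output, M6 stuck-at-0, M6 inverted output, M8 stuck-at-0, M8 inverted output} — 12 in all.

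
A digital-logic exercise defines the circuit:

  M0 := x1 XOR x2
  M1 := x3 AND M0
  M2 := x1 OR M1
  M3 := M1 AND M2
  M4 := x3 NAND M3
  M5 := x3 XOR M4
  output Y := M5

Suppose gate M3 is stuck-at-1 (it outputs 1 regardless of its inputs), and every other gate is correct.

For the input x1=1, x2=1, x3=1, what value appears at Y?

1

Propagate with M3 forced: M0=0, M1=0, M2=1, M3=1 [stuck-at-1], M4=0, M5=1.
So Y = 1. (Without the fault it would be 0.)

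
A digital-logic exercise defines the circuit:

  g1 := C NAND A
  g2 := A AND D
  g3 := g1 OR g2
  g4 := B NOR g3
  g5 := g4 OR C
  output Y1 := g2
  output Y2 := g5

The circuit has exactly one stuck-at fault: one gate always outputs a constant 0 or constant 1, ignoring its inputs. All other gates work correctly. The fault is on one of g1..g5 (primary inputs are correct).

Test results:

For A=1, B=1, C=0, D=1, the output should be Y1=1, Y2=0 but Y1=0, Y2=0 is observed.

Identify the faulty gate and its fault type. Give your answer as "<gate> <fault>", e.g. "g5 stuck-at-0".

Fault-free values for test 1 (A=1, B=1, C=0, D=1): g1=1, g2=1, g3=1, g4=0, g5=0, giving Y1=1, Y2=0. Observed Y1=0, Y2=0.
Test 1: faults giving observed Y1=0, Y2=0 are {g2 stuck-at-0}.
Only g2 stuck-at-0 is consistent with every test.

g2 stuck-at-0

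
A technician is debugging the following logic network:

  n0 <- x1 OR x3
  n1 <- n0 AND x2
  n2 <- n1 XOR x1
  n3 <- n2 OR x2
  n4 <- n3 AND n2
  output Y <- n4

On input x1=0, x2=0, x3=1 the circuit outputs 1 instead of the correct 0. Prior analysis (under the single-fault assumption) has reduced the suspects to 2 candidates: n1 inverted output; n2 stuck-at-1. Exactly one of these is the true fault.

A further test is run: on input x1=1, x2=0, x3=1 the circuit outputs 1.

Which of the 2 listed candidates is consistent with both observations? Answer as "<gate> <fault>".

Evaluate each candidate on input x1=1, x2=0, x3=1:
  n1 inverted output: n0=1, n1=1 [inverted output], n2=0, n3=0, n4=0 → 0 — eliminated
  n2 stuck-at-1: n0=1, n1=0, n2=1 [stuck-at-1], n3=1, n4=1 → 1 — matches
Only n2 stuck-at-1 reproduces the observed 1.

n2 stuck-at-1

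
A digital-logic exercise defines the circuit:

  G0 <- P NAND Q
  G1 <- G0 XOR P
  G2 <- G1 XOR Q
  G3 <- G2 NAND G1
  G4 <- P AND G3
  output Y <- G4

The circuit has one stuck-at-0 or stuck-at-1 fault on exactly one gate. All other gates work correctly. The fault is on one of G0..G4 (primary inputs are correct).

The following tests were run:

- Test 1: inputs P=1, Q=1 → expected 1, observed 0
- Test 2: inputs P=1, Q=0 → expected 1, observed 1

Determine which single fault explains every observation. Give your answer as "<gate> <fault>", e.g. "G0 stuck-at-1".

G2 stuck-at-1

Fault-free values for test 1 (P=1, Q=1): G0=0, G1=1, G2=0, G3=1, G4=1, giving Y=1. Observed 0.
Test 1: faults giving observed 0 are {G2 stuck-at-1, G3 stuck-at-0, G4 stuck-at-0}.
Test 2 (P=1, Q=0): fault-free G0=1, G1=0, G2=0, G3=1, G4=1 → 1; observed 1. Eliminates G3 stuck-at-0, G4 stuck-at-0.
Only G2 stuck-at-1 is consistent with every test.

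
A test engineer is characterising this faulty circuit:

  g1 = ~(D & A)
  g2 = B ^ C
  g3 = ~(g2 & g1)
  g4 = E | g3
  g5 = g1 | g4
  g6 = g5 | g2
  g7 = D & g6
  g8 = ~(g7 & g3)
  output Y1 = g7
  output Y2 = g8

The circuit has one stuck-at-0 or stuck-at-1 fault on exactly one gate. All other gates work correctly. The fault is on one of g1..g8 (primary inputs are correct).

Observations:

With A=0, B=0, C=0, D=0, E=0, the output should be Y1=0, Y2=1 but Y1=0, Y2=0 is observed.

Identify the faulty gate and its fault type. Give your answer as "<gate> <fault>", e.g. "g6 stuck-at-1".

Fault-free values for test 1 (A=0, B=0, C=0, D=0, E=0): g1=1, g2=0, g3=1, g4=1, g5=1, g6=1, g7=0, g8=1, giving Y1=0, Y2=1. Observed Y1=0, Y2=0.
Test 1: faults giving observed Y1=0, Y2=0 are {g8 stuck-at-0}.
Only g8 stuck-at-0 is consistent with every test.

g8 stuck-at-0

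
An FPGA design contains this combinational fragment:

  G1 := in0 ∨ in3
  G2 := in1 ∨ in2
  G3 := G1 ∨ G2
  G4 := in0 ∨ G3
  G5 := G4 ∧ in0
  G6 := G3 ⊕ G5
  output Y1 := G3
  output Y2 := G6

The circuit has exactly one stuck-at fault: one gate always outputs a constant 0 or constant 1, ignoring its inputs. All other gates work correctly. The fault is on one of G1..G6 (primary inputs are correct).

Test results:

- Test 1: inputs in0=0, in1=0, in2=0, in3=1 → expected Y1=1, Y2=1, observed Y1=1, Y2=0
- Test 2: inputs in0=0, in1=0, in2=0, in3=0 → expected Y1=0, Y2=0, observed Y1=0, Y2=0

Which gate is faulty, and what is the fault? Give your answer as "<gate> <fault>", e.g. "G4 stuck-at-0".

Fault-free values for test 1 (in0=0, in1=0, in2=0, in3=1): G1=1, G2=0, G3=1, G4=1, G5=0, G6=1, giving Y1=1, Y2=1. Observed Y1=1, Y2=0.
Test 1: faults giving observed Y1=1, Y2=0 are {G5 stuck-at-1, G6 stuck-at-0}.
Test 2 (in0=0, in1=0, in2=0, in3=0): fault-free G1=0, G2=0, G3=0, G4=0, G5=0, G6=0 → Y1=0, Y2=0; observed Y1=0, Y2=0. Eliminates G5 stuck-at-1.
Only G6 stuck-at-0 is consistent with every test.

G6 stuck-at-0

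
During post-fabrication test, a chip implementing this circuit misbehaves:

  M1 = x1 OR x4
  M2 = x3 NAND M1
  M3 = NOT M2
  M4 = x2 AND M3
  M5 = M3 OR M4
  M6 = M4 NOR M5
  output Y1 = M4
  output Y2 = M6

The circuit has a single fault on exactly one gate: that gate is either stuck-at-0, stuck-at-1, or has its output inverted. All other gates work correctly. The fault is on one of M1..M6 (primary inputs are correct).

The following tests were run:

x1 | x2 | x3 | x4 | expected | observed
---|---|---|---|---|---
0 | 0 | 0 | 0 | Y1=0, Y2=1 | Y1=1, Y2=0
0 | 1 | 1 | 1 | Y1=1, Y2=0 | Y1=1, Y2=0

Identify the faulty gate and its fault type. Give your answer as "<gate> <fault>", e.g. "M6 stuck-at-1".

Fault-free values for test 1 (x1=0, x2=0, x3=0, x4=0): M1=0, M2=1, M3=0, M4=0, M5=0, M6=1, giving Y1=0, Y2=1. Observed Y1=1, Y2=0.
Test 1: faults giving observed Y1=1, Y2=0 are {M4 stuck-at-1, M4 inverted output}.
Test 2 (x1=0, x2=1, x3=1, x4=1): fault-free M1=1, M2=0, M3=1, M4=1, M5=1, M6=0 → Y1=1, Y2=0; observed Y1=1, Y2=0. Eliminates M4 inverted output.
Only M4 stuck-at-1 is consistent with every test.

M4 stuck-at-1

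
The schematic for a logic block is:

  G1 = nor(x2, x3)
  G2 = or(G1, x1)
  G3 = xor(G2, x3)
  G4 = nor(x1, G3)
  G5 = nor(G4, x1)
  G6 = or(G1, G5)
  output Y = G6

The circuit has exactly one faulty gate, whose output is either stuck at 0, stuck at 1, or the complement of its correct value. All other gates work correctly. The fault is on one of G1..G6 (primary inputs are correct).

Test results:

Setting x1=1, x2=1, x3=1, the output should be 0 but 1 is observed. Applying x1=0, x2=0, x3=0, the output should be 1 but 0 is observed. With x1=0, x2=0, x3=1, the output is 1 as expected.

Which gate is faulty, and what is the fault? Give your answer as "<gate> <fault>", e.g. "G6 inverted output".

Fault-free values for test 1 (x1=1, x2=1, x3=1): G1=0, G2=1, G3=0, G4=0, G5=0, G6=0, giving Y=0. Observed 1.
Test 1: faults giving observed 1 are {G1 stuck-at-1, G1 inverted output, G5 stuck-at-1, G5 inverted output, G6 stuck-at-1, G6 inverted output}.
Test 2 (x1=0, x2=0, x3=0): fault-free G1=1, G2=1, G3=1, G4=0, G5=1, G6=1 → 1; observed 0. Eliminates G1 stuck-at-1, G5 stuck-at-1, G5 inverted output, G6 stuck-at-1.
Test 3 (x1=0, x2=0, x3=1): fault-free G1=0, G2=0, G3=1, G4=0, G5=1, G6=1 → 1; observed 1. Eliminates G6 inverted output.
Only G1 inverted output is consistent with every test.

G1 inverted output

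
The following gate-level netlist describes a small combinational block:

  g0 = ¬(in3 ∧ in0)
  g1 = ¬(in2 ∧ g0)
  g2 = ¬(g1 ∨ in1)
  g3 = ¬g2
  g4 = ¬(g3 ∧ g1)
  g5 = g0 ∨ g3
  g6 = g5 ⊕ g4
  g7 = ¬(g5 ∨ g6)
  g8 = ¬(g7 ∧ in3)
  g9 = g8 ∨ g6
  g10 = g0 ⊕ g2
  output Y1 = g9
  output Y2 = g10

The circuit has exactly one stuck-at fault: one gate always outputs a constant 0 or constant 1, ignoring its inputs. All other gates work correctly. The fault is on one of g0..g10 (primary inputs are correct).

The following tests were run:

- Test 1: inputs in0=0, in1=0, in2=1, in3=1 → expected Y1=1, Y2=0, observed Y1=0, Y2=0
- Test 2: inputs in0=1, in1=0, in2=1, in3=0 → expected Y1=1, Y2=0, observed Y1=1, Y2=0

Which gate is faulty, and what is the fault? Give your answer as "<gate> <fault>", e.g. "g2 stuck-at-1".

g7 stuck-at-1

Fault-free values for test 1 (in0=0, in1=0, in2=1, in3=1): g0=1, g1=0, g2=1, g3=0, g4=1, g5=1, g6=0, g7=0, g8=1, g9=1, g10=0, giving Y1=1, Y2=0. Observed Y1=0, Y2=0.
Test 1: faults giving observed Y1=0, Y2=0 are {g7 stuck-at-1, g8 stuck-at-0, g9 stuck-at-0}.
Test 2 (in0=1, in1=0, in2=1, in3=0): fault-free g0=1, g1=0, g2=1, g3=0, g4=1, g5=1, g6=0, g7=0, g8=1, g9=1, g10=0 → Y1=1, Y2=0; observed Y1=1, Y2=0. Eliminates g8 stuck-at-0, g9 stuck-at-0.
Only g7 stuck-at-1 is consistent with every test.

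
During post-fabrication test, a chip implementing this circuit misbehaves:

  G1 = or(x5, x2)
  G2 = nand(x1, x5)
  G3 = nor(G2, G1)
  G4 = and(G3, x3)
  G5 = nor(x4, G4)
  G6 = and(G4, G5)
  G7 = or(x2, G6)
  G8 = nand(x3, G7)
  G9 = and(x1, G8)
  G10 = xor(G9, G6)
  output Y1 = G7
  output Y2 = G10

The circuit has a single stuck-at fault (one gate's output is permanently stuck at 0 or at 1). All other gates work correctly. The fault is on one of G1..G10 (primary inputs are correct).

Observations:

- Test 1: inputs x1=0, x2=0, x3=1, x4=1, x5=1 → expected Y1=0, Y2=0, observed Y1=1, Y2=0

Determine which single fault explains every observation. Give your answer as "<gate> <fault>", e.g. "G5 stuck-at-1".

G7 stuck-at-1

Fault-free values for test 1 (x1=0, x2=0, x3=1, x4=1, x5=1): G1=1, G2=1, G3=0, G4=0, G5=0, G6=0, G7=0, G8=1, G9=0, G10=0, giving Y1=0, Y2=0. Observed Y1=1, Y2=0.
Test 1: faults giving observed Y1=1, Y2=0 are {G7 stuck-at-1}.
Only G7 stuck-at-1 is consistent with every test.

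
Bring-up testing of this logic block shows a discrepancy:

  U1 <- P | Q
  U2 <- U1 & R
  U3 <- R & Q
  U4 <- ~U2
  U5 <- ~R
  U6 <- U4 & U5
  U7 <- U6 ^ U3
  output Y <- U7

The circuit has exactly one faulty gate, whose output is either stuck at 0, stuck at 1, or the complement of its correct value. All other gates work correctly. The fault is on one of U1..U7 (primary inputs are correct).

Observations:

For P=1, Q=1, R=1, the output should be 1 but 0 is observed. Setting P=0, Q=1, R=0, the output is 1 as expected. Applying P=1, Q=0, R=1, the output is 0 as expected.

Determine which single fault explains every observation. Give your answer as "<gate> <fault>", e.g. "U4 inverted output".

U3 stuck-at-0

Fault-free values for test 1 (P=1, Q=1, R=1): U1=1, U2=1, U3=1, U4=0, U5=0, U6=0, U7=1, giving Y=1. Observed 0.
Test 1: faults giving observed 0 are {U3 stuck-at-0, U3 inverted output, U6 stuck-at-1, U6 inverted output, U7 stuck-at-0, U7 inverted output}.
Test 2 (P=0, Q=1, R=0): fault-free U1=1, U2=0, U3=0, U4=1, U5=1, U6=1, U7=1 → 1; observed 1. Eliminates U3 inverted output, U6 inverted output, U7 stuck-at-0, U7 inverted output.
Test 3 (P=1, Q=0, R=1): fault-free U1=1, U2=1, U3=0, U4=0, U5=0, U6=0, U7=0 → 0; observed 0. Eliminates U6 stuck-at-1.
Only U3 stuck-at-0 is consistent with every test.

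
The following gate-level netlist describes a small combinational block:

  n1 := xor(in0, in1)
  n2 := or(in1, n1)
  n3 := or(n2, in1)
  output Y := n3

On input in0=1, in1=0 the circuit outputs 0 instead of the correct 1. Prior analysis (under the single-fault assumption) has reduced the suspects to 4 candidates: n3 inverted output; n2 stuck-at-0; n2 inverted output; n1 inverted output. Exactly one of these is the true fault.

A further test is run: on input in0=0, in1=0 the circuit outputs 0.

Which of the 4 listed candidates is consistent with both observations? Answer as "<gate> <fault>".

n2 stuck-at-0

Evaluate each candidate on input in0=0, in1=0:
  n3 inverted output: n1=0, n2=0, n3=1 [inverted output] → 1 — eliminated
  n2 stuck-at-0: n1=0, n2=0 [stuck-at-0], n3=0 → 0 — matches
  n2 inverted output: n1=0, n2=1 [inverted output], n3=1 → 1 — eliminated
  n1 inverted output: n1=1 [inverted output], n2=1, n3=1 → 1 — eliminated
Only n2 stuck-at-0 reproduces the observed 0.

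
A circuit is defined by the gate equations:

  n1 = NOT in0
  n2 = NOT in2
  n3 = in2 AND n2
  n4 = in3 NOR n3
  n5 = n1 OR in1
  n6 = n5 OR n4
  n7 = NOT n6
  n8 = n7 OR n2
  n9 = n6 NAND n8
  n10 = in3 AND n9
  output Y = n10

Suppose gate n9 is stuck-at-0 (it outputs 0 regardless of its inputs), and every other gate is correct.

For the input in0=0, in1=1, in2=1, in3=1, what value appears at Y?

Propagate with n9 forced: n1=1, n2=0, n3=0, n4=0, n5=1, n6=1, n7=0, n8=0, n9=0 [stuck-at-0], n10=0.
So Y = 0. (Without the fault it would be 1.)

0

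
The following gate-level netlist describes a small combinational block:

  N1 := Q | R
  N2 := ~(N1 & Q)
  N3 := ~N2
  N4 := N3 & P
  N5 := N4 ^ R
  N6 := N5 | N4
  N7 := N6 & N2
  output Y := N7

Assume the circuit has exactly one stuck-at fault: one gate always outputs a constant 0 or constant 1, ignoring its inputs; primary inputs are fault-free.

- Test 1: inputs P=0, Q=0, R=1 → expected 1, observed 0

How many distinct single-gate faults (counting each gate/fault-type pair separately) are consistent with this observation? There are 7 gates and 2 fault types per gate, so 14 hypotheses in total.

4

Fault-free: N1=1, N2=1, N3=0, N4=0, N5=1, N6=1, N7=1 → 1. Observed 0.
  N1 stuck-at-0: output 1 ✗
  N1 stuck-at-1: output 1 ✗
  N2 stuck-at-0: output 0 ✓
  N2 stuck-at-1: output 1 ✗
  N3 stuck-at-0: output 1 ✗
  N3 stuck-at-1: output 1 ✗
  N4 stuck-at-0: output 1 ✗
  N4 stuck-at-1: output 1 ✗
  N5 stuck-at-0: output 0 ✓
  N5 stuck-at-1: output 1 ✗
  N6 stuck-at-0: output 0 ✓
  N6 stuck-at-1: output 1 ✗
  N7 stuck-at-0: output 0 ✓
  N7 stuck-at-1: output 1 ✗
Consistent faults: {N2 stuck-at-0, N5 stuck-at-0, N6 stuck-at-0, N7 stuck-at-0} — 4 in all.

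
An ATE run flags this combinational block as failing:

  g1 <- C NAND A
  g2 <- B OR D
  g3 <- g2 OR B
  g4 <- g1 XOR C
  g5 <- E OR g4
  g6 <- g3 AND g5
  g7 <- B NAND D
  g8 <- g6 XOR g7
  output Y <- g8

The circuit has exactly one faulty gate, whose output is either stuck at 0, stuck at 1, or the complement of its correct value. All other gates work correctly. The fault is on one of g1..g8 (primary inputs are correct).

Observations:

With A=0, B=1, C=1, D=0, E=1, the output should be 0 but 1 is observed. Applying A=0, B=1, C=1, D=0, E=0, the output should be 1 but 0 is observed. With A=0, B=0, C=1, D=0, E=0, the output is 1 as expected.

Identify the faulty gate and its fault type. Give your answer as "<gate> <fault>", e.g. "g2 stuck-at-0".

Fault-free values for test 1 (A=0, B=1, C=1, D=0, E=1): g1=1, g2=1, g3=1, g4=0, g5=1, g6=1, g7=1, g8=0, giving Y=0. Observed 1.
Test 1: faults giving observed 1 are {g3 stuck-at-0, g3 inverted output, g5 stuck-at-0, g5 inverted output, g6 stuck-at-0, g6 inverted output, g7 stuck-at-0, g7 inverted output, g8 stuck-at-1, g8 inverted output}.
Test 2 (A=0, B=1, C=1, D=0, E=0): fault-free g1=1, g2=1, g3=1, g4=0, g5=0, g6=0, g7=1, g8=1 → 1; observed 0. Eliminates g3 stuck-at-0, g3 inverted output, g5 stuck-at-0, g6 stuck-at-0, g8 stuck-at-1.
Test 3 (A=0, B=0, C=1, D=0, E=0): fault-free g1=1, g2=0, g3=0, g4=0, g5=0, g6=0, g7=1, g8=1 → 1; observed 1. Eliminates g6 inverted output, g7 stuck-at-0, g7 inverted output, g8 inverted output.
Only g5 inverted output is consistent with every test.

g5 inverted output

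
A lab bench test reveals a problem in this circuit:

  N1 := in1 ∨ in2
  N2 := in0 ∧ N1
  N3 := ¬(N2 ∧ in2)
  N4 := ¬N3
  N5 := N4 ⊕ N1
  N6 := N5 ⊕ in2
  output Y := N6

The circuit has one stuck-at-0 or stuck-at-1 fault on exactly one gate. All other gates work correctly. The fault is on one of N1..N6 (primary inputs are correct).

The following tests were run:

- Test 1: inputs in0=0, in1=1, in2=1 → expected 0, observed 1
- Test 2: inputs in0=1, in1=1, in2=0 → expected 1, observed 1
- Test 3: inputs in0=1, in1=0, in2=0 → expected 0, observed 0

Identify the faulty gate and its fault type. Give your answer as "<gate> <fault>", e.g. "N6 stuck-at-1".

N2 stuck-at-1

Fault-free values for test 1 (in0=0, in1=1, in2=1): N1=1, N2=0, N3=1, N4=0, N5=1, N6=0, giving Y=0. Observed 1.
Test 1: faults giving observed 1 are {N1 stuck-at-0, N2 stuck-at-1, N3 stuck-at-0, N4 stuck-at-1, N5 stuck-at-0, N6 stuck-at-1}.
Test 2 (in0=1, in1=1, in2=0): fault-free N1=1, N2=1, N3=1, N4=0, N5=1, N6=1 → 1; observed 1. Eliminates N1 stuck-at-0, N3 stuck-at-0, N4 stuck-at-1, N5 stuck-at-0.
Test 3 (in0=1, in1=0, in2=0): fault-free N1=0, N2=0, N3=1, N4=0, N5=0, N6=0 → 0; observed 0. Eliminates N6 stuck-at-1.
Only N2 stuck-at-1 is consistent with every test.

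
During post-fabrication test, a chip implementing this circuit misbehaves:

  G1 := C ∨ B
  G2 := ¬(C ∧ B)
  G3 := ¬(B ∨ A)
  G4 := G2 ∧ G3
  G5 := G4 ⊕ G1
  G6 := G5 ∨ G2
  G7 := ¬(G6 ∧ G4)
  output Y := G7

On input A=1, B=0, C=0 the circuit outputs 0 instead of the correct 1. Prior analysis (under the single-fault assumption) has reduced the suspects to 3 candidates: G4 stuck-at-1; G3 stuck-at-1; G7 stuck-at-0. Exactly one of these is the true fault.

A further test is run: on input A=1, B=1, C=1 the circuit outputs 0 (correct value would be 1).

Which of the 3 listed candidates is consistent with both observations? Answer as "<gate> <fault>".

Evaluate each candidate on input A=1, B=1, C=1:
  G4 stuck-at-1: G1=1, G2=0, G3=0, G4=1 [stuck-at-1], G5=0, G6=0, G7=1 → 1 — eliminated
  G3 stuck-at-1: G1=1, G2=0, G3=1 [stuck-at-1], G4=0, G5=1, G6=1, G7=1 → 1 — eliminated
  G7 stuck-at-0: G1=1, G2=0, G3=0, G4=0, G5=1, G6=1, G7=0 [stuck-at-0] → 0 — matches
Only G7 stuck-at-0 reproduces the observed 0.

G7 stuck-at-0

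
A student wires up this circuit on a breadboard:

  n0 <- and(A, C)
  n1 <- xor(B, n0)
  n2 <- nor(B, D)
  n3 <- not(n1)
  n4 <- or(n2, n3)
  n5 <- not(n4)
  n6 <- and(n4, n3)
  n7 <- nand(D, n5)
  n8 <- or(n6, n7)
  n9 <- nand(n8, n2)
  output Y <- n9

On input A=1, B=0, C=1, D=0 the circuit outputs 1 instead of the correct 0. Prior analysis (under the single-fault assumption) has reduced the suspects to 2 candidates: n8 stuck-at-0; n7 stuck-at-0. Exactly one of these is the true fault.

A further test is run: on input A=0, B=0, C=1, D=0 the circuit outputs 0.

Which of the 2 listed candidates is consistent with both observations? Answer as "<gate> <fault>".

n7 stuck-at-0

Evaluate each candidate on input A=0, B=0, C=1, D=0:
  n8 stuck-at-0: n0=0, n1=0, n2=1, n3=1, n4=1, n5=0, n6=1, n7=1, n8=0 [stuck-at-0], n9=1 → 1 — eliminated
  n7 stuck-at-0: n0=0, n1=0, n2=1, n3=1, n4=1, n5=0, n6=1, n7=0 [stuck-at-0], n8=1, n9=0 → 0 — matches
Only n7 stuck-at-0 reproduces the observed 0.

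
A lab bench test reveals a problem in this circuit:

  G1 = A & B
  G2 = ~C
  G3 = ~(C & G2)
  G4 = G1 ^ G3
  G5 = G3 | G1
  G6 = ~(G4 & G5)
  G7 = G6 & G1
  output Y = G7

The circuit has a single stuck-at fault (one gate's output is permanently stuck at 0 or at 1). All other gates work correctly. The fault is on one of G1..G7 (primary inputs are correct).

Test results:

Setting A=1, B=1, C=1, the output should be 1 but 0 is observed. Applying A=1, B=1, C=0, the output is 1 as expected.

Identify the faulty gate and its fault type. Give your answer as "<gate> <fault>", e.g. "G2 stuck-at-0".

G2 stuck-at-1

Fault-free values for test 1 (A=1, B=1, C=1): G1=1, G2=0, G3=1, G4=0, G5=1, G6=1, G7=1, giving Y=1. Observed 0.
Test 1: faults giving observed 0 are {G1 stuck-at-0, G2 stuck-at-1, G3 stuck-at-0, G4 stuck-at-1, G6 stuck-at-0, G7 stuck-at-0}.
Test 2 (A=1, B=1, C=0): fault-free G1=1, G2=1, G3=1, G4=0, G5=1, G6=1, G7=1 → 1; observed 1. Eliminates G1 stuck-at-0, G3 stuck-at-0, G4 stuck-at-1, G6 stuck-at-0, G7 stuck-at-0.
Only G2 stuck-at-1 is consistent with every test.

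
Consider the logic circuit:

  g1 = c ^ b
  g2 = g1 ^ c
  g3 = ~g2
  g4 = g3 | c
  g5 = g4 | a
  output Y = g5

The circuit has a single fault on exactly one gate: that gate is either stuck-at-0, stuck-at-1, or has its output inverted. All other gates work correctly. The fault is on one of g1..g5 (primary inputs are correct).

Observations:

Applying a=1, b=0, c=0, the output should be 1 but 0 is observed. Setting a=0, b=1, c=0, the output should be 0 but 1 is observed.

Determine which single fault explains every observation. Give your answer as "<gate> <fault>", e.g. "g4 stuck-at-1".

Fault-free values for test 1 (a=1, b=0, c=0): g1=0, g2=0, g3=1, g4=1, g5=1, giving Y=1. Observed 0.
Test 1: faults giving observed 0 are {g5 stuck-at-0, g5 inverted output}.
Test 2 (a=0, b=1, c=0): fault-free g1=1, g2=1, g3=0, g4=0, g5=0 → 0; observed 1. Eliminates g5 stuck-at-0.
Only g5 inverted output is consistent with every test.

g5 inverted output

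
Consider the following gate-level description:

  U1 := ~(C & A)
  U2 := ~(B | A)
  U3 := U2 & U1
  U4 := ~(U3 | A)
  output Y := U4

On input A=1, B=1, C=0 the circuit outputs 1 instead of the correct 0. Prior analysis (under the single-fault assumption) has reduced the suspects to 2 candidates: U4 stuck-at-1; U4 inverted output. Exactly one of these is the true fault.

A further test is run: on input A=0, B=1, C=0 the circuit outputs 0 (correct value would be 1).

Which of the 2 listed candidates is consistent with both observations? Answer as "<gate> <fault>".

Evaluate each candidate on input A=0, B=1, C=0:
  U4 stuck-at-1: U1=1, U2=0, U3=0, U4=1 [stuck-at-1] → 1 — eliminated
  U4 inverted output: U1=1, U2=0, U3=0, U4=0 [inverted output] → 0 — matches
Only U4 inverted output reproduces the observed 0.

U4 inverted output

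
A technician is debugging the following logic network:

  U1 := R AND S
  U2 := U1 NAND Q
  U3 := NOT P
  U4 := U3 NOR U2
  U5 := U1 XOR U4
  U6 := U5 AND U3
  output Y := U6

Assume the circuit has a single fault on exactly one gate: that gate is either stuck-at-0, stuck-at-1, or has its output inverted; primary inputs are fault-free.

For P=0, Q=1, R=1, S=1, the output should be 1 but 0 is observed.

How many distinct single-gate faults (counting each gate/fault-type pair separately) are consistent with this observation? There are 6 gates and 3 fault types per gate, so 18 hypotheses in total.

Fault-free: U1=1, U2=0, U3=1, U4=0, U5=1, U6=1 → 1. Observed 0.
  U1: stuck-at-0, inverted output ✓; others ✗
  U2: none of the 3 fault types match ✗
  U3: stuck-at-0, inverted output ✓; others ✗
  U4: stuck-at-1, inverted output ✓; others ✗
  U5: stuck-at-0, inverted output ✓; others ✗
  U6: stuck-at-0, inverted output ✓; others ✗
Consistent faults: {U1 stuck-at-0, U1 inverted output, U3 stuck-at-0, U3 inverted output, U4 stuck-at-1, U4 inverted output, U5 stuck-at-0, U5 inverted output, U6 stuck-at-0, U6 inverted output} — 10 in all.

10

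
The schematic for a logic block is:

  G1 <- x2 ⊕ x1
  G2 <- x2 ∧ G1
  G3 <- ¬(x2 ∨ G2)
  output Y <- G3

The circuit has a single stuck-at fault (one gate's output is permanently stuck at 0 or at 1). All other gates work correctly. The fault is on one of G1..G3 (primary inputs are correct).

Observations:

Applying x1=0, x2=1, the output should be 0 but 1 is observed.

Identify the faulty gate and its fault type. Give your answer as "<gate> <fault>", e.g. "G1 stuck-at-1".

Fault-free values for test 1 (x1=0, x2=1): G1=1, G2=1, G3=0, giving Y=0. Observed 1.
Test 1: faults giving observed 1 are {G3 stuck-at-1}.
Only G3 stuck-at-1 is consistent with every test.

G3 stuck-at-1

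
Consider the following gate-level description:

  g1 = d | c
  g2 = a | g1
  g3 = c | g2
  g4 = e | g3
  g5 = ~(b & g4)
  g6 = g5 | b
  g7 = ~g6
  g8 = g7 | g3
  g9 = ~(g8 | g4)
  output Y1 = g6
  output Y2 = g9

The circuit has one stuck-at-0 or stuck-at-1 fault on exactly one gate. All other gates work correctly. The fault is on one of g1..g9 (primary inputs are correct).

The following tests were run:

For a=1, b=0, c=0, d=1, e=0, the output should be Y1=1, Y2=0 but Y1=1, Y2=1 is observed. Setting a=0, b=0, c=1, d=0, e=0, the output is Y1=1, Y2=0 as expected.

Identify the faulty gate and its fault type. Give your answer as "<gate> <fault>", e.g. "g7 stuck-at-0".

Fault-free values for test 1 (a=1, b=0, c=0, d=1, e=0): g1=1, g2=1, g3=1, g4=1, g5=1, g6=1, g7=0, g8=1, g9=0, giving Y1=1, Y2=0. Observed Y1=1, Y2=1.
Test 1: faults giving observed Y1=1, Y2=1 are {g2 stuck-at-0, g3 stuck-at-0, g9 stuck-at-1}.
Test 2 (a=0, b=0, c=1, d=0, e=0): fault-free g1=1, g2=1, g3=1, g4=1, g5=1, g6=1, g7=0, g8=1, g9=0 → Y1=1, Y2=0; observed Y1=1, Y2=0. Eliminates g3 stuck-at-0, g9 stuck-at-1.
Only g2 stuck-at-0 is consistent with every test.

g2 stuck-at-0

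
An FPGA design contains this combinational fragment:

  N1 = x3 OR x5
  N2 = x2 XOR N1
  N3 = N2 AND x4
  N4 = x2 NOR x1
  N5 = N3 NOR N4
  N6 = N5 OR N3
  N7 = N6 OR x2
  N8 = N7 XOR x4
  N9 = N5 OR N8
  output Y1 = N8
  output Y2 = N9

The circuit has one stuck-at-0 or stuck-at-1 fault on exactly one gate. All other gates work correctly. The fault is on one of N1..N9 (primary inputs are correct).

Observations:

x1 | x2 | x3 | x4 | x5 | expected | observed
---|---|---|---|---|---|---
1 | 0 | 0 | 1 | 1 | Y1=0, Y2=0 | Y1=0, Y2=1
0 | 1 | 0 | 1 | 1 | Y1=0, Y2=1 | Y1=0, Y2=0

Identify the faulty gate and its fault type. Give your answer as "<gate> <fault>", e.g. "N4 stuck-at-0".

Fault-free values for test 1 (x1=1, x2=0, x3=0, x4=1, x5=1): N1=1, N2=1, N3=1, N4=0, N5=0, N6=1, N7=1, N8=0, N9=0, giving Y1=0, Y2=0. Observed Y1=0, Y2=1.
Test 1: faults giving observed Y1=0, Y2=1 are {N1 stuck-at-0, N2 stuck-at-0, N3 stuck-at-0, N5 stuck-at-1, N9 stuck-at-1}.
Test 2 (x1=0, x2=1, x3=0, x4=1, x5=1): fault-free N1=1, N2=0, N3=0, N4=0, N5=1, N6=1, N7=1, N8=0, N9=1 → Y1=0, Y2=1; observed Y1=0, Y2=0. Eliminates N2 stuck-at-0, N3 stuck-at-0, N5 stuck-at-1, N9 stuck-at-1.
Only N1 stuck-at-0 is consistent with every test.

N1 stuck-at-0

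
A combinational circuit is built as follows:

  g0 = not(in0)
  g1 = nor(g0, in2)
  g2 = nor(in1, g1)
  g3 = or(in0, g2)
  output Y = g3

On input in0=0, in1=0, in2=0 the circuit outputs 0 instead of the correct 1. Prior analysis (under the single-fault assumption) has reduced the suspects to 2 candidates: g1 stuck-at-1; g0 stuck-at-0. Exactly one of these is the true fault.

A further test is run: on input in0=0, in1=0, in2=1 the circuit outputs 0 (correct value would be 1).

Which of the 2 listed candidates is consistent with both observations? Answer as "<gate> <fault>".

g1 stuck-at-1

Evaluate each candidate on input in0=0, in1=0, in2=1:
  g1 stuck-at-1: g0=1, g1=1 [stuck-at-1], g2=0, g3=0 → 0 — matches
  g0 stuck-at-0: g0=0 [stuck-at-0], g1=0, g2=1, g3=1 → 1 — eliminated
Only g1 stuck-at-1 reproduces the observed 0.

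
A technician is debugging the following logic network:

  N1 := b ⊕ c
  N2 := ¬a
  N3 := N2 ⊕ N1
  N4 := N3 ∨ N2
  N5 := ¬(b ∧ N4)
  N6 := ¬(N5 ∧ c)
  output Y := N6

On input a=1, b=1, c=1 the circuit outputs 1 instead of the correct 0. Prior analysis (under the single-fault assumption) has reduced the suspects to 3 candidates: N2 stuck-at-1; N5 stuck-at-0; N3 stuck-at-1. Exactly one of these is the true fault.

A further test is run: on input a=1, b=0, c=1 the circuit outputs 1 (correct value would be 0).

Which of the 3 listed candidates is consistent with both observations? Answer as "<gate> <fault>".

N5 stuck-at-0

Evaluate each candidate on input a=1, b=0, c=1:
  N2 stuck-at-1: N1=1, N2=1 [stuck-at-1], N3=0, N4=1, N5=1, N6=0 → 0 — eliminated
  N5 stuck-at-0: N1=1, N2=0, N3=1, N4=1, N5=0 [stuck-at-0], N6=1 → 1 — matches
  N3 stuck-at-1: N1=1, N2=0, N3=1 [stuck-at-1], N4=1, N5=1, N6=0 → 0 — eliminated
Only N5 stuck-at-0 reproduces the observed 1.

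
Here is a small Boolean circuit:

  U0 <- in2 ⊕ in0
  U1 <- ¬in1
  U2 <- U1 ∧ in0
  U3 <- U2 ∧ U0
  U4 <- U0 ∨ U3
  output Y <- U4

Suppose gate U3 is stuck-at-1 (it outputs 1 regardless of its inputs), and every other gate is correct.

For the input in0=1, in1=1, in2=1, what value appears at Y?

Propagate with U3 forced: U0=0, U1=0, U2=0, U3=1 [stuck-at-1], U4=1.
So Y = 1. (Without the fault it would be 0.)

1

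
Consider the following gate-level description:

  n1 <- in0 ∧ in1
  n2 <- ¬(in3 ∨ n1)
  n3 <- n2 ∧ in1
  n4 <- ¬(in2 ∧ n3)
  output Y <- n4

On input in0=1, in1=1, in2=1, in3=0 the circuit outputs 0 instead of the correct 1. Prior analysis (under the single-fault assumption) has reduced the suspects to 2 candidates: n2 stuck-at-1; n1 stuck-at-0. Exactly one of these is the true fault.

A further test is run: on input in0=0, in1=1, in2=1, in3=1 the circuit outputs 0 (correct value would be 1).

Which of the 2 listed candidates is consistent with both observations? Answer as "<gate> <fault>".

n2 stuck-at-1

Evaluate each candidate on input in0=0, in1=1, in2=1, in3=1:
  n2 stuck-at-1: n1=0, n2=1 [stuck-at-1], n3=1, n4=0 → 0 — matches
  n1 stuck-at-0: n1=0 [stuck-at-0], n2=0, n3=0, n4=1 → 1 — eliminated
Only n2 stuck-at-1 reproduces the observed 0.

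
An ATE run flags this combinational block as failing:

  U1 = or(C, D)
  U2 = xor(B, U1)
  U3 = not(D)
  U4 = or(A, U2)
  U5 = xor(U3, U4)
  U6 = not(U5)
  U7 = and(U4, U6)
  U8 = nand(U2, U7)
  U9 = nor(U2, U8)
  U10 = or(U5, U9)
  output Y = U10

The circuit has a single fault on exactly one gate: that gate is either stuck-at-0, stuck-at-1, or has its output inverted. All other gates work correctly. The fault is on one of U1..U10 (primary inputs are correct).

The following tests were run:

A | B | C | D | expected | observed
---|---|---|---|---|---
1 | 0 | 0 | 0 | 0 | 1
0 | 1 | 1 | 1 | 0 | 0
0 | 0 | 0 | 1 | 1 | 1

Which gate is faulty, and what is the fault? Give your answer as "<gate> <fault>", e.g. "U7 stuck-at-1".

Fault-free values for test 1 (A=1, B=0, C=0, D=0): U1=0, U2=0, U3=1, U4=1, U5=0, U6=1, U7=1, U8=1, U9=0, U10=0, giving Y=0. Observed 1.
Test 1: faults giving observed 1 are {U3 stuck-at-0, U3 inverted output, U4 stuck-at-0, U4 inverted output, U5 stuck-at-1, U5 inverted output, U8 stuck-at-0, U8 inverted output, U9 stuck-at-1, U9 inverted output, U10 stuck-at-1, U10 inverted output}.
Test 2 (A=0, B=1, C=1, D=1): fault-free U1=1, U2=0, U3=0, U4=0, U5=0, U6=1, U7=0, U8=1, U9=0, U10=0 → 0; observed 0. Eliminates U3 inverted output, U4 inverted output, U5 stuck-at-1, U5 inverted output, U8 stuck-at-0, U8 inverted output, U9 stuck-at-1, U9 inverted output, U10 stuck-at-1, U10 inverted output.
Test 3 (A=0, B=0, C=0, D=1): fault-free U1=1, U2=1, U3=0, U4=1, U5=1, U6=0, U7=0, U8=1, U9=0, U10=1 → 1; observed 1. Eliminates U4 stuck-at-0.
Only U3 stuck-at-0 is consistent with every test.

U3 stuck-at-0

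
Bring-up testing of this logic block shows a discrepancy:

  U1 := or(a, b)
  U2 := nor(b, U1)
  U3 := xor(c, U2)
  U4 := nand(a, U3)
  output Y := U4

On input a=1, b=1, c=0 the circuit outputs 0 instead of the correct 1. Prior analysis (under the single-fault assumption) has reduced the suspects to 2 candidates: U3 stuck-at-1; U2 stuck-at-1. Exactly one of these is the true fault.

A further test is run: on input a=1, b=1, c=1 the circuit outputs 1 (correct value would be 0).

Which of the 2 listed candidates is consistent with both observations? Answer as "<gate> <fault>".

U2 stuck-at-1

Evaluate each candidate on input a=1, b=1, c=1:
  U3 stuck-at-1: U1=1, U2=0, U3=1 [stuck-at-1], U4=0 → 0 — eliminated
  U2 stuck-at-1: U1=1, U2=1 [stuck-at-1], U3=0, U4=1 → 1 — matches
Only U2 stuck-at-1 reproduces the observed 1.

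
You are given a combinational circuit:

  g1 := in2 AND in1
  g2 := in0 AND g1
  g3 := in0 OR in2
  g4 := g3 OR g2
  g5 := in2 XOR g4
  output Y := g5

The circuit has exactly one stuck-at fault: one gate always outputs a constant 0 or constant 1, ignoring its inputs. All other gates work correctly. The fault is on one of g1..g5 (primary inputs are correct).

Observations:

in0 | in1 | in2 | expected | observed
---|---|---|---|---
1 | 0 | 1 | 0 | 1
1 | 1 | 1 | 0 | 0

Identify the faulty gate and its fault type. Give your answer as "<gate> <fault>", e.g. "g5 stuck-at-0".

g3 stuck-at-0

Fault-free values for test 1 (in0=1, in1=0, in2=1): g1=0, g2=0, g3=1, g4=1, g5=0, giving Y=0. Observed 1.
Test 1: faults giving observed 1 are {g3 stuck-at-0, g4 stuck-at-0, g5 stuck-at-1}.
Test 2 (in0=1, in1=1, in2=1): fault-free g1=1, g2=1, g3=1, g4=1, g5=0 → 0; observed 0. Eliminates g4 stuck-at-0, g5 stuck-at-1.
Only g3 stuck-at-0 is consistent with every test.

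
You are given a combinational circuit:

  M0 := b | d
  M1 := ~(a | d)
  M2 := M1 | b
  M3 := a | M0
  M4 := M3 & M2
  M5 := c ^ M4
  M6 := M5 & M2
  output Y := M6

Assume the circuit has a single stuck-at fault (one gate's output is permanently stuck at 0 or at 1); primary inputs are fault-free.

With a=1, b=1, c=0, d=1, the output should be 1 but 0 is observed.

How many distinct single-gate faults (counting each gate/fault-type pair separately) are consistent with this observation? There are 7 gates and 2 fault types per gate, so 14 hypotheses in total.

5

Fault-free: M0=1, M1=0, M2=1, M3=1, M4=1, M5=1, M6=1 → 1. Observed 0.
  M0 stuck-at-0: output 1 ✗
  M0 stuck-at-1: output 1 ✗
  M1 stuck-at-0: output 1 ✗
  M1 stuck-at-1: output 1 ✗
  M2 stuck-at-0: output 0 ✓
  M2 stuck-at-1: output 1 ✗
  M3 stuck-at-0: output 0 ✓
  M3 stuck-at-1: output 1 ✗
  M4 stuck-at-0: output 0 ✓
  M4 stuck-at-1: output 1 ✗
  M5 stuck-at-0: output 0 ✓
  M5 stuck-at-1: output 1 ✗
  M6 stuck-at-0: output 0 ✓
  M6 stuck-at-1: output 1 ✗
Consistent faults: {M2 stuck-at-0, M3 stuck-at-0, M4 stuck-at-0, M5 stuck-at-0, M6 stuck-at-0} — 5 in all.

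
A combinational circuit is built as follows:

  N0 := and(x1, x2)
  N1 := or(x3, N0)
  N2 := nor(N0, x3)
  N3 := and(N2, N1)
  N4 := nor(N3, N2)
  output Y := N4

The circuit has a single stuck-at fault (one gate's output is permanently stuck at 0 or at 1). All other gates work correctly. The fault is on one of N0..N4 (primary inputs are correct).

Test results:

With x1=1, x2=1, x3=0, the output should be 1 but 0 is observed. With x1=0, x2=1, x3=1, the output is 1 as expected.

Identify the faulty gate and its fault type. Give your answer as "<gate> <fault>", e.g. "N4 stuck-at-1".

Fault-free values for test 1 (x1=1, x2=1, x3=0): N0=1, N1=1, N2=0, N3=0, N4=1, giving Y=1. Observed 0.
Test 1: faults giving observed 0 are {N0 stuck-at-0, N2 stuck-at-1, N3 stuck-at-1, N4 stuck-at-0}.
Test 2 (x1=0, x2=1, x3=1): fault-free N0=0, N1=1, N2=0, N3=0, N4=1 → 1; observed 1. Eliminates N2 stuck-at-1, N3 stuck-at-1, N4 stuck-at-0.
Only N0 stuck-at-0 is consistent with every test.

N0 stuck-at-0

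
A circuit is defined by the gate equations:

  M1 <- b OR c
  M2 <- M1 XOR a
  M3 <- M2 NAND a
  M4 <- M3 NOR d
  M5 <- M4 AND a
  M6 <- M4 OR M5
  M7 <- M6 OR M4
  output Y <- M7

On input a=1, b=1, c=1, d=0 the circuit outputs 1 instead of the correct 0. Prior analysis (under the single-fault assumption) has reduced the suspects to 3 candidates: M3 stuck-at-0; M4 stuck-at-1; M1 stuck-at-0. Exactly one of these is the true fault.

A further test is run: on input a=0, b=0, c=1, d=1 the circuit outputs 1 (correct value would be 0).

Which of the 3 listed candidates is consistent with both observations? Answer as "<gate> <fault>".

M4 stuck-at-1

Evaluate each candidate on input a=0, b=0, c=1, d=1:
  M3 stuck-at-0: M1=1, M2=1, M3=0 [stuck-at-0], M4=0, M5=0, M6=0, M7=0 → 0 — eliminated
  M4 stuck-at-1: M1=1, M2=1, M3=1, M4=1 [stuck-at-1], M5=0, M6=1, M7=1 → 1 — matches
  M1 stuck-at-0: M1=0 [stuck-at-0], M2=0, M3=1, M4=0, M5=0, M6=0, M7=0 → 0 — eliminated
Only M4 stuck-at-1 reproduces the observed 1.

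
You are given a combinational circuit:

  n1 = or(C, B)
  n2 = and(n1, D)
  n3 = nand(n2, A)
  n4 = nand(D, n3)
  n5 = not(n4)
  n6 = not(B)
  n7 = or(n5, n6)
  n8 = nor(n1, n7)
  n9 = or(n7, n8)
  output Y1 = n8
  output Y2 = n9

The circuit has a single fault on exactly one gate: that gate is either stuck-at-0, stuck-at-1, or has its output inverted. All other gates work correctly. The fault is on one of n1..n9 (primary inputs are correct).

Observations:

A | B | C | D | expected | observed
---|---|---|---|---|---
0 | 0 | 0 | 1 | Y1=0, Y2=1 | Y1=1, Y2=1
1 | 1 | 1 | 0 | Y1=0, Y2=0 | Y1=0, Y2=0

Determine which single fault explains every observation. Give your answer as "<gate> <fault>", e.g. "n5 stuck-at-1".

n7 stuck-at-0

Fault-free values for test 1 (A=0, B=0, C=0, D=1): n1=0, n2=0, n3=1, n4=0, n5=1, n6=1, n7=1, n8=0, n9=1, giving Y1=0, Y2=1. Observed Y1=1, Y2=1.
Test 1: faults giving observed Y1=1, Y2=1 are {n7 stuck-at-0, n7 inverted output, n8 stuck-at-1, n8 inverted output}.
Test 2 (A=1, B=1, C=1, D=0): fault-free n1=1, n2=0, n3=1, n4=1, n5=0, n6=0, n7=0, n8=0, n9=0 → Y1=0, Y2=0; observed Y1=0, Y2=0. Eliminates n7 inverted output, n8 stuck-at-1, n8 inverted output.
Only n7 stuck-at-0 is consistent with every test.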